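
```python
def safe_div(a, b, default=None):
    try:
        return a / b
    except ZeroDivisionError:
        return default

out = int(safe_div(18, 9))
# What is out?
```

Step-by-step execution trace:
1. `safe_div(18, 9)` enters try: `return 18 / 9` → returns 2.0. No exception raised.
2. `except ZeroDivisionError` is skipped.
3. `int(2.0)` → 2 → out = 2.
Result: 2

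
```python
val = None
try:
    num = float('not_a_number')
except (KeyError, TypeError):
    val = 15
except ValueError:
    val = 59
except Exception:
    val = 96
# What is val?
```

Step-by-step execution trace:
1. `num = float('not_a_number')` raises ValueError.
2. `except (KeyError, TypeError)` does not match ValueError; skipped.
3. `except ValueError` matches (exact type match) → val = 59.
4. `except Exception` is not reached.
Result: 59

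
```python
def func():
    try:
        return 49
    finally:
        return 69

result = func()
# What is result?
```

Step-by-step execution trace:
1. `func()` enters try: `return 49` sets pending return value 49.
2. Before returning, `finally: return 69` runs and overrides the pending return.
3. func() returns 69 → result = 69.
Result: 69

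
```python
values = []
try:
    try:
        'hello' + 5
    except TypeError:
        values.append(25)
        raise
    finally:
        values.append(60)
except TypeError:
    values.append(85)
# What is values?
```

Step-by-step execution trace:
1. Inner try: `'hello' + 5` raises TypeError.
2. Inner `except TypeError` matches → `values.append(25)` → values = [25].
3. bare `raise` re-raises TypeError.
4. Inner `finally` runs during unwinding: `values.append(60)` → values = [25, 60].
5. Outer `except TypeError` matches → `values.append(85)` → values = [25, 60, 85].
Result: [25, 60, 85]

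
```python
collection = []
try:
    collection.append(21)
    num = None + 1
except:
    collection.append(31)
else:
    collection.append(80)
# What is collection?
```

Step-by-step execution trace:
1. try: `collection.append(21)` → collection = [21].
2. `num = None + 1` raises TypeError.
3. bare `except` matches → `collection.append(31)` → collection = [21, 31].
4. `else` is skipped (an exception was raised).
Result: [21, 31]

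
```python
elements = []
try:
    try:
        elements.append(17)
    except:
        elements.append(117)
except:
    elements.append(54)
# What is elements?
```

Step-by-step execution trace:
1. Inner try: `elements.append(17)` → elements = [17]. No exception raised.
2. Inner `except` is skipped.
3. Inner try completes normally; outer `except` is skipped.
Result: [17]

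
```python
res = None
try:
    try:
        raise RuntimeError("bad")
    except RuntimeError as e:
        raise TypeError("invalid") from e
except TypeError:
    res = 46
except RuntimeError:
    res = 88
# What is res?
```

Step-by-step execution trace:
1. Inner try raises RuntimeError; inner `except RuntimeError as e` catches it.
2. `raise TypeError(...) from e` raises TypeError (RuntimeError is attached as __cause__, but only TypeError is active).
3. Outer `except TypeError` matches → res = 46.
4. `except RuntimeError` is not reached.
Result: 46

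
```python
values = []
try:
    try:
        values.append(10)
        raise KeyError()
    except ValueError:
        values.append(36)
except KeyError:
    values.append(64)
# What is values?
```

Step-by-step execution trace:
1. Inner try: `values.append(10)` → values = [10].
2. `raise KeyError()` raises KeyError.
3. Inner `except ValueError` does not match KeyError; exception propagates to outer try.
4. Outer `except KeyError` matches → `values.append(64)` → values = [10, 64].
Result: [10, 64]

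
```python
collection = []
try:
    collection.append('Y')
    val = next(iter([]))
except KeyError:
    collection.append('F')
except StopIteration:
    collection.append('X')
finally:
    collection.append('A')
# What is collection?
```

Step-by-step execution trace:
1. try: `collection.append('Y')` → collection = ['Y'].
2. `val = next(iter([]))` raises StopIteration.
3. `except KeyError` does not match StopIteration; skipped.
4. `except StopIteration` matches → `collection.append('X')` → collection = ['Y', 'X'].
5. finally always runs: `collection.append('A')` → collection = ['Y', 'X', 'A'].
Result: ['Y', 'X', 'A']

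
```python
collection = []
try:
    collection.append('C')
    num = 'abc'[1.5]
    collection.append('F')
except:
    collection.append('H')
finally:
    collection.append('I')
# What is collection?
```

Step-by-step execution trace:
1. try: `collection.append('C')` → collection = ['C'].
2. `num = 'abc'[1.5]` raises TypeError; `collection.append('F')` is not reached.
3. bare `except` matches → `collection.append('H')` → collection = ['C', 'H'].
4. finally always runs: `collection.append('I')` → collection = ['C', 'H', 'I'].
Result: ['C', 'H', 'I']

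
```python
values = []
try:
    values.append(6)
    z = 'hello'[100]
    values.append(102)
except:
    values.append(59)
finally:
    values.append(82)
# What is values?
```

Step-by-step execution trace:
1. try: `values.append(6)` → values = [6].
2. `z = 'hello'[100]` raises IndexError; `values.append(102)` is not reached.
3. bare `except` matches → `values.append(59)` → values = [6, 59].
4. finally always runs: `values.append(82)` → values = [6, 59, 82].
Result: [6, 59, 82]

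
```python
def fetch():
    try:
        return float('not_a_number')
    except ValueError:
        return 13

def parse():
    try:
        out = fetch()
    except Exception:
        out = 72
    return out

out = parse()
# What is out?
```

Step-by-step execution trace:
1. `parse()` calls `fetch()`.
2. In fetch: `float('not_a_number')` raises ValueError; `except ValueError` catches it → returns 13.
3. In parse: `out = fetch()` → out = 13. No exception reaches parse.
4. `except Exception` is skipped; parse returns 13.
5. out = 13.
Result: 13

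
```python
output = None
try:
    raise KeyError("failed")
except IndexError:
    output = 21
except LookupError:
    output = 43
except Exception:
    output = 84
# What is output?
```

Step-by-step execution trace:
1. `raise KeyError(...)` raises KeyError.
2. `except IndexError` does not match (KeyError is not a subclass of IndexError); skipped.
3. `except LookupError` matches (KeyError is a subclass of LookupError) → output = 43.
4. `except Exception` is not reached.
Result: 43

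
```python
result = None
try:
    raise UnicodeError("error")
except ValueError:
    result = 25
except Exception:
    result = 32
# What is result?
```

Step-by-step execution trace:
1. `raise UnicodeError(...)` raises UnicodeError.
2. `except ValueError` matches (UnicodeError is a subclass of ValueError) → result = 25.
3. `except Exception` is not reached.
Result: 25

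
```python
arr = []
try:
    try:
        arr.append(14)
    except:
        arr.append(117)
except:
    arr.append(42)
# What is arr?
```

Step-by-step execution trace:
1. Inner try: `arr.append(14)` → arr = [14]. No exception raised.
2. Inner `except` is skipped.
3. Inner try completes normally; outer `except` is skipped.
Result: [14]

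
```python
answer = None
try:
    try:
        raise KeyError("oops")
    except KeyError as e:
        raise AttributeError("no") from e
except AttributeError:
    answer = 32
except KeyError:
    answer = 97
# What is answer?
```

Step-by-step execution trace:
1. Inner try raises KeyError; inner `except KeyError as e` catches it.
2. `raise AttributeError(...) from e` raises AttributeError (KeyError is attached as __cause__, but only AttributeError is active).
3. Outer `except AttributeError` matches → answer = 32.
4. `except KeyError` is not reached.
Result: 32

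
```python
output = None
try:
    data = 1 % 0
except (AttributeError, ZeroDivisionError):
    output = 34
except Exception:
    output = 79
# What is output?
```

Step-by-step execution trace:
1. `data = 1 % 0` raises ZeroDivisionError.
2. `except (AttributeError, ZeroDivisionError)` matches (ZeroDivisionError is in the tuple) → output = 34.
3. `except Exception` is not reached.
Result: 34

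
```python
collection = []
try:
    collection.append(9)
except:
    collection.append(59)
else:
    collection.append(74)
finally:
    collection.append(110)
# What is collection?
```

Step-by-step execution trace:
1. try: `collection.append(9)` → collection = [9]. No exception raised.
2. `except` is skipped.
3. `else` runs: `collection.append(74)` → collection = [9, 74].
4. `finally` always runs: `collection.append(110)` → collection = [9, 74, 110].
Result: [9, 74, 110]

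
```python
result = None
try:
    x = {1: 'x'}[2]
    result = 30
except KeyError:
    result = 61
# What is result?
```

Step-by-step execution trace:
1. `x = {1: 'x'}[2]` raises KeyError.
2. `result = 30` is not reached.
3. `except KeyError` matches → result = 61.
Result: 61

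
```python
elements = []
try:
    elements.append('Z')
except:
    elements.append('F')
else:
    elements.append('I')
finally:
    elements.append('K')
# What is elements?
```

Step-by-step execution trace:
1. try: `elements.append('Z')` → elements = ['Z']. No exception raised.
2. `except` is skipped.
3. `else` runs: `elements.append('I')` → elements = ['Z', 'I'].
4. `finally` always runs: `elements.append('K')` → elements = ['Z', 'I', 'K'].
Result: ['Z', 'I', 'K']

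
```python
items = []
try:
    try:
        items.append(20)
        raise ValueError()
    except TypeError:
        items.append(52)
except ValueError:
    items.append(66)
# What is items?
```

Step-by-step execution trace:
1. Inner try: `items.append(20)` → items = [20].
2. `raise ValueError()` raises ValueError.
3. Inner `except TypeError` does not match ValueError; exception propagates to outer try.
4. Outer `except ValueError` matches → `items.append(66)` → items = [20, 66].
Result: [20, 66]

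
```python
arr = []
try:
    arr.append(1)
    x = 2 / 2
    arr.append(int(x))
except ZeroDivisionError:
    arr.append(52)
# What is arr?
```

Step-by-step execution trace:
1. try: `arr.append(1)` → arr = [1].
2. `x = 2 / 2` → x = 1.0. No exception raised.
3. `arr.append(int(x))` → arr = [1, 1].
4. `except ZeroDivisionError` is skipped (no exception was raised).
Result: [1, 1]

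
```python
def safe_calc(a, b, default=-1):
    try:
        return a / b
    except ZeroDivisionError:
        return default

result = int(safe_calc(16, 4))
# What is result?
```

Step-by-step execution trace:
1. `safe_calc(16, 4)` enters try: `return 16 / 4` → returns 4.0. No exception raised.
2. `except ZeroDivisionError` is skipped.
3. `int(4.0)` → 4 → result = 4.
Result: 4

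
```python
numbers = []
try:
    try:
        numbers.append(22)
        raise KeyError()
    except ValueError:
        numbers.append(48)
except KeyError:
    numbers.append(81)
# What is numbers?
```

Step-by-step execution trace:
1. Inner try: `numbers.append(22)` → numbers = [22].
2. `raise KeyError()` raises KeyError.
3. Inner `except ValueError` does not match KeyError; exception propagates to outer try.
4. Outer `except KeyError` matches → `numbers.append(81)` → numbers = [22, 81].
Result: [22, 81]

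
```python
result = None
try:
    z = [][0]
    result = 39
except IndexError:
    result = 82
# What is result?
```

Step-by-step execution trace:
1. `z = [][0]` raises IndexError.
2. `result = 39` is not reached.
3. `except IndexError` matches → result = 82.
Result: 82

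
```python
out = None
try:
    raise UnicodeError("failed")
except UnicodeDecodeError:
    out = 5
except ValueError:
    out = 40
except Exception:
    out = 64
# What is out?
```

Step-by-step execution trace:
1. `raise UnicodeError(...)` raises UnicodeError.
2. `except UnicodeDecodeError` does not match (UnicodeError is not a subclass of UnicodeDecodeError); skipped.
3. `except ValueError` matches (UnicodeError is a subclass of ValueError) → out = 40.
4. `except Exception` is not reached.
Result: 40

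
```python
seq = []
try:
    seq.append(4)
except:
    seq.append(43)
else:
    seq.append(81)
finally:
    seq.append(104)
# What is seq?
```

Step-by-step execution trace:
1. try: `seq.append(4)` → seq = [4]. No exception raised.
2. `except` is skipped.
3. `else` runs: `seq.append(81)` → seq = [4, 81].
4. `finally` always runs: `seq.append(104)` → seq = [4, 81, 104].
Result: [4, 81, 104]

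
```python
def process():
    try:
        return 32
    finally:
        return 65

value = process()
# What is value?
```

Step-by-step execution trace:
1. `process()` enters try: `return 32` sets pending return value 32.
2. Before returning, `finally: return 65` runs and overrides the pending return.
3. process() returns 65 → value = 65.
Result: 65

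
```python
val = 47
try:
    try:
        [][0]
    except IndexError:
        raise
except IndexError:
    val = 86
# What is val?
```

Step-by-step execution trace:
1. Inner try: `[][0]` raises IndexError.
2. Inner `except IndexError` matches; bare `raise` re-raises the same IndexError.
3. Outer `except IndexError` matches → val = 86.
Result: 86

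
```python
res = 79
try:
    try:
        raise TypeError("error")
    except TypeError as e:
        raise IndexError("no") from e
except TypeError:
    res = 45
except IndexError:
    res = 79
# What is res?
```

Step-by-step execution trace:
1. Inner try raises TypeError; inner `except TypeError as e` catches it.
2. `raise IndexError(...) from e` raises IndexError (TypeError is attached as __cause__, but only IndexError is active).
3. Outer `except TypeError` does not match IndexError; skipped.
4. Outer `except IndexError` matches → res = 79.
Result: 79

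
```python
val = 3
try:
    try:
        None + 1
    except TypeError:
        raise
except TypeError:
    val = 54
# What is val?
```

Step-by-step execution trace:
1. Inner try: `None + 1` raises TypeError.
2. Inner `except TypeError` matches; bare `raise` re-raises the same TypeError.
3. Outer `except TypeError` matches → val = 54.
Result: 54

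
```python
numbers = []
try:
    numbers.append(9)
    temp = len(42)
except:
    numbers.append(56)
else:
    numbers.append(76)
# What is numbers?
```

Step-by-step execution trace:
1. try: `numbers.append(9)` → numbers = [9].
2. `temp = len(42)` raises TypeError.
3. bare `except` matches → `numbers.append(56)` → numbers = [9, 56].
4. `else` is skipped (an exception was raised).
Result: [9, 56]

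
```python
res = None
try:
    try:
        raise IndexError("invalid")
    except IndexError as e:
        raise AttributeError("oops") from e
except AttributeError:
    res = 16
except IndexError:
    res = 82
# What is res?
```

Step-by-step execution trace:
1. Inner try raises IndexError; inner `except IndexError as e` catches it.
2. `raise AttributeError(...) from e` raises AttributeError (IndexError is attached as __cause__, but only AttributeError is active).
3. Outer `except AttributeError` matches → res = 16.
4. `except IndexError` is not reached.
Result: 16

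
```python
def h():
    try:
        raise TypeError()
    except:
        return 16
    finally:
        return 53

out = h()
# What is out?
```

Step-by-step execution trace:
1. `h()` enters try: `raise TypeError()` raises TypeError.
2. bare `except` matches → `return 16` sets pending return value 16.
3. Before returning, `finally: return 53` runs and overrides the pending return.
4. h() returns 53 → out = 53.
Result: 53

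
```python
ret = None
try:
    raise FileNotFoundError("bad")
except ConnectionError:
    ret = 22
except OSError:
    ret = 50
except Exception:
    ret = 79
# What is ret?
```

Step-by-step execution trace:
1. `raise FileNotFoundError(...)` raises FileNotFoundError.
2. `except ConnectionError` does not match (FileNotFoundError is not a subclass of ConnectionError); skipped.
3. `except OSError` matches (FileNotFoundError is a subclass of OSError) → ret = 50.
4. `except Exception` is not reached.
Result: 50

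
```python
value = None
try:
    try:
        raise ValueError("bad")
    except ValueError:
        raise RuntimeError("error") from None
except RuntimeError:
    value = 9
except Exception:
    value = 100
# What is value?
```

Step-by-step execution trace:
1. Inner try raises ValueError; inner `except ValueError` catches it.
2. `raise RuntimeError(...) from None` raises RuntimeError (from None suppresses __context__, but the active exception is still RuntimeError).
3. Outer `except RuntimeError` matches → value = 9.
4. `except Exception` is not reached.
Result: 9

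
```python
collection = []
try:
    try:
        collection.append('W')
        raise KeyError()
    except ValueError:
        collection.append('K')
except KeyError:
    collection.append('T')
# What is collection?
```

Step-by-step execution trace:
1. Inner try: `collection.append('W')` → collection = ['W'].
2. `raise KeyError()` raises KeyError.
3. Inner `except ValueError` does not match KeyError; exception propagates to outer try.
4. Outer `except KeyError` matches → `collection.append('T')` → collection = ['W', 'T'].
Result: ['W', 'T']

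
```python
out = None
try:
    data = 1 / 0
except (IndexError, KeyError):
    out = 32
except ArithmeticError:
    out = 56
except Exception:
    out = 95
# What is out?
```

Step-by-step execution trace:
1. `data = 1 / 0` raises ZeroDivisionError.
2. `except (IndexError, KeyError)` does not match ZeroDivisionError; skipped.
3. `except ArithmeticError` matches (ZeroDivisionError is a subclass of ArithmeticError) → out = 56.
4. `except Exception` is not reached.
Result: 56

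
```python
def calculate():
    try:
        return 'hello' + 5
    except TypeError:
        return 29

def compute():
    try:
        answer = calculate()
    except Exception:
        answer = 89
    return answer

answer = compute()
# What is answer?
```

Step-by-step execution trace:
1. `compute()` calls `calculate()`.
2. In calculate: `'hello' + 5` raises TypeError; `except TypeError` catches it → returns 29.
3. In compute: `answer = calculate()` → answer = 29. No exception reaches compute.
4. `except Exception` is skipped; compute returns 29.
5. answer = 29.
Result: 29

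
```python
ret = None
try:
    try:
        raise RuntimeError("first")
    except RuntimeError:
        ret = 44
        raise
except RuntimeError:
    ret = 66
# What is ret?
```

Step-by-step execution trace:
1. Inner try: `raise RuntimeError("first")` raises RuntimeError.
2. Inner `except RuntimeError` matches → ret = 44.
3. bare `raise` re-raises the same RuntimeError.
4. Outer `except RuntimeError` matches → ret = 66.
Result: 66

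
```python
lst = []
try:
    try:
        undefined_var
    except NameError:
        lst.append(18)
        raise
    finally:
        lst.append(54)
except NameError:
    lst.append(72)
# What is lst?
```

Step-by-step execution trace:
1. Inner try: `undefined_var` raises NameError.
2. Inner `except NameError` matches → `lst.append(18)` → lst = [18].
3. bare `raise` re-raises NameError.
4. Inner `finally` runs during unwinding: `lst.append(54)` → lst = [18, 54].
5. Outer `except NameError` matches → `lst.append(72)` → lst = [18, 54, 72].
Result: [18, 54, 72]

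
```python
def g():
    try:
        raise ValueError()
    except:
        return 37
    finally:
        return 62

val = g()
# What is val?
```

Step-by-step execution trace:
1. `g()` enters try: `raise ValueError()` raises ValueError.
2. bare `except` matches → `return 37` sets pending return value 37.
3. Before returning, `finally: return 62` runs and overrides the pending return.
4. g() returns 62 → val = 62.
Result: 62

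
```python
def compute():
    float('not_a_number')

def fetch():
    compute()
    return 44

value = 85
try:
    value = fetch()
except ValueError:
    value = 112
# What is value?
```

Step-by-step execution trace:
1. value starts at 85.
2. try: `fetch()` calls `compute()`.
3. `compute()` evaluates `float('not_a_number')`, which raises ValueError; it propagates through fetch (uncaught).
4. `return 44` in fetch is not reached; the assignment to value does not complete.
5. `except ValueError` matches → value = 112.
Result: 112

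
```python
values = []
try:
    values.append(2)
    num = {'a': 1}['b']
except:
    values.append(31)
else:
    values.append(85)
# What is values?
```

Step-by-step execution trace:
1. try: `values.append(2)` → values = [2].
2. `num = {'a': 1}['b']` raises KeyError.
3. bare `except` matches → `values.append(31)` → values = [2, 31].
4. `else` is skipped (an exception was raised).
Result: [2, 31]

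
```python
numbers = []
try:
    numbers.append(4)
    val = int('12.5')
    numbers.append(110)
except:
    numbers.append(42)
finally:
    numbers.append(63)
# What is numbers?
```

Step-by-step execution trace:
1. try: `numbers.append(4)` → numbers = [4].
2. `val = int('12.5')` raises ValueError; `numbers.append(110)` is not reached.
3. bare `except` matches → `numbers.append(42)` → numbers = [4, 42].
4. finally always runs: `numbers.append(63)` → numbers = [4, 42, 63].
Result: [4, 42, 63]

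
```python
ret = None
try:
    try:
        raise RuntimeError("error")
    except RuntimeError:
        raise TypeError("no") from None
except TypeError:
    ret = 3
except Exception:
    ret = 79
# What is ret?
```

Step-by-step execution trace:
1. Inner try raises RuntimeError; inner `except RuntimeError` catches it.
2. `raise TypeError(...) from None` raises TypeError (from None suppresses __context__, but the active exception is still TypeError).
3. Outer `except TypeError` matches → ret = 3.
4. `except Exception` is not reached.
Result: 3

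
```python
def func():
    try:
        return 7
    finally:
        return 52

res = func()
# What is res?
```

Step-by-step execution trace:
1. `func()` enters try: `return 7` sets pending return value 7.
2. Before returning, `finally: return 52` runs and overrides the pending return.
3. func() returns 52 → res = 52.
Result: 52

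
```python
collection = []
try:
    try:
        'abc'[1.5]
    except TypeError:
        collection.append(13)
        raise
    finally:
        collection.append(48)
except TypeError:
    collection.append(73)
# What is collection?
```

Step-by-step execution trace:
1. Inner try: `'abc'[1.5]` raises TypeError.
2. Inner `except TypeError` matches → `collection.append(13)` → collection = [13].
3. bare `raise` re-raises TypeError.
4. Inner `finally` runs during unwinding: `collection.append(48)` → collection = [13, 48].
5. Outer `except TypeError` matches → `collection.append(73)` → collection = [13, 48, 73].
Result: [13, 48, 73]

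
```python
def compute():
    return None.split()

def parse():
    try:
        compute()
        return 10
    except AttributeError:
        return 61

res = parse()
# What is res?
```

Step-by-step execution trace:
1. `parse()` calls `compute()`.
2. `compute()` evaluates `None.split()`, which raises AttributeError; it propagates to the caller.
3. `return 10` is not reached.
4. `except AttributeError` in parse matches → returns 61.
5. res = 61.
Result: 61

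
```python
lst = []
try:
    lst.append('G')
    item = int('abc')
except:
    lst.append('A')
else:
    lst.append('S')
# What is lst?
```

Step-by-step execution trace:
1. try: `lst.append('G')` → lst = ['G'].
2. `item = int('abc')` raises ValueError.
3. bare `except` matches → `lst.append('A')` → lst = ['G', 'A'].
4. `else` is skipped (an exception was raised).
Result: ['G', 'A']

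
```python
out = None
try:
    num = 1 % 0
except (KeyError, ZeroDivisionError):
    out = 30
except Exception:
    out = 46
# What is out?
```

Step-by-step execution trace:
1. `num = 1 % 0` raises ZeroDivisionError.
2. `except (KeyError, ZeroDivisionError)` matches (ZeroDivisionError is in the tuple) → out = 30.
3. `except Exception` is not reached.
Result: 30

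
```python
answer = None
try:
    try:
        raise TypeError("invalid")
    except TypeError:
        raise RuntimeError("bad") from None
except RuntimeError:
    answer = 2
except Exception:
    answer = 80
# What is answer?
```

Step-by-step execution trace:
1. Inner try raises TypeError; inner `except TypeError` catches it.
2. `raise RuntimeError(...) from None` raises RuntimeError (from None suppresses __context__, but the active exception is still RuntimeError).
3. Outer `except RuntimeError` matches → answer = 2.
4. `except Exception` is not reached.
Result: 2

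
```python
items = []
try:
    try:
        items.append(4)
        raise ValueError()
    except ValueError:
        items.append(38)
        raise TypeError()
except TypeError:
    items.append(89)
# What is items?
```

Step-by-step execution trace:
1. Inner try: `items.append(4)` → items = [4].
2. `raise ValueError()` raises ValueError.
3. Inner `except ValueError` matches → `items.append(38)` → items = [4, 38].
4. `raise TypeError()` raises TypeError; propagates to outer try.
5. Outer `except TypeError` matches → `items.append(89)` → items = [4, 38, 89].
Result: [4, 38, 89]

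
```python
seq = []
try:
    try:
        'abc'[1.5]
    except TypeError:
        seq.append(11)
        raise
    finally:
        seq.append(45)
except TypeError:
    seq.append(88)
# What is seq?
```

Step-by-step execution trace:
1. Inner try: `'abc'[1.5]` raises TypeError.
2. Inner `except TypeError` matches → `seq.append(11)` → seq = [11].
3. bare `raise` re-raises TypeError.
4. Inner `finally` runs during unwinding: `seq.append(45)` → seq = [11, 45].
5. Outer `except TypeError` matches → `seq.append(88)` → seq = [11, 45, 88].
Result: [11, 45, 88]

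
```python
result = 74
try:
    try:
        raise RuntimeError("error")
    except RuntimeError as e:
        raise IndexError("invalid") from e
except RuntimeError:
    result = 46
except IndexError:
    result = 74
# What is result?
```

Step-by-step execution trace:
1. Inner try raises RuntimeError; inner `except RuntimeError as e` catches it.
2. `raise IndexError(...) from e` raises IndexError (RuntimeError is attached as __cause__, but only IndexError is active).
3. Outer `except RuntimeError` does not match IndexError; skipped.
4. Outer `except IndexError` matches → result = 74.
Result: 74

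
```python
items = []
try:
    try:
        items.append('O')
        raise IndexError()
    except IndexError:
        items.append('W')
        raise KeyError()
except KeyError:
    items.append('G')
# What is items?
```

Step-by-step execution trace:
1. Inner try: `items.append('O')` → items = ['O'].
2. `raise IndexError()` raises IndexError.
3. Inner `except IndexError` matches → `items.append('W')` → items = ['O', 'W'].
4. `raise KeyError()` raises KeyError; propagates to outer try.
5. Outer `except KeyError` matches → `items.append('G')` → items = ['O', 'W', 'G'].
Result: ['O', 'W', 'G']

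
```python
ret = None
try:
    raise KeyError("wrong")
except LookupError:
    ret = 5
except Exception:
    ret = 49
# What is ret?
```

Step-by-step execution trace:
1. `raise KeyError(...)` raises KeyError.
2. `except LookupError` matches (KeyError is a subclass of LookupError) → ret = 5.
3. `except Exception` is not reached.
Result: 5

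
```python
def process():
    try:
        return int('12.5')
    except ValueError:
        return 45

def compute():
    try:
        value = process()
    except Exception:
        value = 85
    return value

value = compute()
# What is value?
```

Step-by-step execution trace:
1. `compute()` calls `process()`.
2. In process: `int('12.5')` raises ValueError; `except ValueError` catches it → returns 45.
3. In compute: `value = process()` → value = 45. No exception reaches compute.
4. `except Exception` is skipped; compute returns 45.
5. value = 45.
Result: 45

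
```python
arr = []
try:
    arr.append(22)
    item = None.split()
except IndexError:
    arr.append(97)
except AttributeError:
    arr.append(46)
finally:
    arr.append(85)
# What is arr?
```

Step-by-step execution trace:
1. try: `arr.append(22)` → arr = [22].
2. `item = None.split()` raises AttributeError.
3. `except IndexError` does not match AttributeError; skipped.
4. `except AttributeError` matches → `arr.append(46)` → arr = [22, 46].
5. finally always runs: `arr.append(85)` → arr = [22, 46, 85].
Result: [22, 46, 85]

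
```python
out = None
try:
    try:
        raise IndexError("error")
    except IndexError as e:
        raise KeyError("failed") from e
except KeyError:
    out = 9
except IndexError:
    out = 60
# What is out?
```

Step-by-step execution trace:
1. Inner try raises IndexError; inner `except IndexError as e` catches it.
2. `raise KeyError(...) from e` raises KeyError (IndexError is attached as __cause__, but only KeyError is active).
3. Outer `except KeyError` matches → out = 9.
4. `except IndexError` is not reached.
Result: 9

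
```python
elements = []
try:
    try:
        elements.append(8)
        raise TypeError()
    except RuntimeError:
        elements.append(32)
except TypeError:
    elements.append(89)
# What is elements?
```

Step-by-step execution trace:
1. Inner try: `elements.append(8)` → elements = [8].
2. `raise TypeError()` raises TypeError.
3. Inner `except RuntimeError` does not match TypeError; exception propagates to outer try.
4. Outer `except TypeError` matches → `elements.append(89)` → elements = [8, 89].
Result: [8, 89]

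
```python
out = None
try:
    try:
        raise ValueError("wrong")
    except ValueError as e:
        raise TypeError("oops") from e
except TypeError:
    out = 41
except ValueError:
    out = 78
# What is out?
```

Step-by-step execution trace:
1. Inner try raises ValueError; inner `except ValueError as e` catches it.
2. `raise TypeError(...) from e` raises TypeError (ValueError is attached as __cause__, but only TypeError is active).
3. Outer `except TypeError` matches → out = 41.
4. `except ValueError` is not reached.
Result: 41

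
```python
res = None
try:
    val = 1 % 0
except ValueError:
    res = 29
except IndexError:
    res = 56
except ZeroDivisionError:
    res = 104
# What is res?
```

Step-by-step execution trace:
1. `val = 1 % 0` raises ZeroDivisionError.
2. `except ValueError` does not match ZeroDivisionError; skipped.
3. `except IndexError` does not match ZeroDivisionError; skipped.
4. `except ZeroDivisionError` matches → res = 104.
Result: 104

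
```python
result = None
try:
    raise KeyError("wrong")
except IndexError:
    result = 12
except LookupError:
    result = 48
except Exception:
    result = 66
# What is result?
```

Step-by-step execution trace:
1. `raise KeyError(...)` raises KeyError.
2. `except IndexError` does not match (KeyError is not a subclass of IndexError); skipped.
3. `except LookupError` matches (KeyError is a subclass of LookupError) → result = 48.
4. `except Exception` is not reached.
Result: 48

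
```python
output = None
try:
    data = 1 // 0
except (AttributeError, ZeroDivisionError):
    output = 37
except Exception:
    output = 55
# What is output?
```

Step-by-step execution trace:
1. `data = 1 // 0` raises ZeroDivisionError.
2. `except (AttributeError, ZeroDivisionError)` matches (ZeroDivisionError is in the tuple) → output = 37.
3. `except Exception` is not reached.
Result: 37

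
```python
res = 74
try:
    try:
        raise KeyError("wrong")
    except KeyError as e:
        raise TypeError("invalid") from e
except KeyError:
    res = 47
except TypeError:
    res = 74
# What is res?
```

Step-by-step execution trace:
1. Inner try raises KeyError; inner `except KeyError as e` catches it.
2. `raise TypeError(...) from e` raises TypeError (KeyError is attached as __cause__, but only TypeError is active).
3. Outer `except KeyError` does not match TypeError; skipped.
4. Outer `except TypeError` matches → res = 74.
Result: 74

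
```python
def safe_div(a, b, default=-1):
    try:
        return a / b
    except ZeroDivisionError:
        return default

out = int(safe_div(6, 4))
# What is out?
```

Step-by-step execution trace:
1. `safe_div(6, 4)` enters try: `return 6 / 4` → returns 1.5. No exception raised.
2. `except ZeroDivisionError` is skipped.
3. `int(1.5)` → 1 → out = 1.
Result: 1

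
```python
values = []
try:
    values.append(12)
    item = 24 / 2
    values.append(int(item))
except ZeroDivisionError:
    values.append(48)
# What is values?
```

Step-by-step execution trace:
1. try: `values.append(12)` → values = [12].
2. `item = 24 / 2` → item = 12.0. No exception raised.
3. `values.append(int(item))` → values = [12, 12].
4. `except ZeroDivisionError` is skipped (no exception was raised).
Result: [12, 12]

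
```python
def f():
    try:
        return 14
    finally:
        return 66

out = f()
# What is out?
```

Step-by-step execution trace:
1. `f()` enters try: `return 14` sets pending return value 14.
2. Before returning, `finally: return 66` runs and overrides the pending return.
3. f() returns 66 → out = 66.
Result: 66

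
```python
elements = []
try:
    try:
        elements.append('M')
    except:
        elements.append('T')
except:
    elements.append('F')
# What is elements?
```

Step-by-step execution trace:
1. Inner try: `elements.append('M')` → elements = ['M']. No exception raised.
2. Inner `except` is skipped.
3. Inner try completes normally; outer `except` is skipped.
Result: ['M']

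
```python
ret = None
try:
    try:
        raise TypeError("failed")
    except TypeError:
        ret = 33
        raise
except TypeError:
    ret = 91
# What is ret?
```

Step-by-step execution trace:
1. Inner try: `raise TypeError("failed")` raises TypeError.
2. Inner `except TypeError` matches → ret = 33.
3. bare `raise` re-raises the same TypeError.
4. Outer `except TypeError` matches → ret = 91.
Result: 91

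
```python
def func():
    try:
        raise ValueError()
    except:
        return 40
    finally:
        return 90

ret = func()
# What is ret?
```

Step-by-step execution trace:
1. `func()` enters try: `raise ValueError()` raises ValueError.
2. bare `except` matches → `return 40` sets pending return value 40.
3. Before returning, `finally: return 90` runs and overrides the pending return.
4. func() returns 90 → ret = 90.
Result: 90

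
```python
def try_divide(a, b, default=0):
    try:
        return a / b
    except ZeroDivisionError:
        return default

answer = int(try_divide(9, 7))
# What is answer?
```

Step-by-step execution trace:
1. `try_divide(9, 7)` enters try: `return 9 / 7` → returns 1.2857142857142858. No exception raised.
2. `except ZeroDivisionError` is skipped.
3. `int(1.2857142857142858)` → 1 → answer = 1.
Result: 1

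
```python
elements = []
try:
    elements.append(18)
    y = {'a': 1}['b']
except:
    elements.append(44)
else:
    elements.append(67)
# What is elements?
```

Step-by-step execution trace:
1. try: `elements.append(18)` → elements = [18].
2. `y = {'a': 1}['b']` raises KeyError.
3. bare `except` matches → `elements.append(44)` → elements = [18, 44].
4. `else` is skipped (an exception was raised).
Result: [18, 44]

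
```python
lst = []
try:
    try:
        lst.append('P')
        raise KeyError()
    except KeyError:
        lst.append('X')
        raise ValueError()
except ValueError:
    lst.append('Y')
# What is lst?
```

Step-by-step execution trace:
1. Inner try: `lst.append('P')` → lst = ['P'].
2. `raise KeyError()` raises KeyError.
3. Inner `except KeyError` matches → `lst.append('X')` → lst = ['P', 'X'].
4. `raise ValueError()` raises ValueError; propagates to outer try.
5. Outer `except ValueError` matches → `lst.append('Y')` → lst = ['P', 'X', 'Y'].
Result: ['P', 'X', 'Y']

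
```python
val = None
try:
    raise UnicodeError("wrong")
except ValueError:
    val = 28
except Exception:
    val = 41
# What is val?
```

Step-by-step execution trace:
1. `raise UnicodeError(...)` raises UnicodeError.
2. `except ValueError` matches (UnicodeError is a subclass of ValueError) → val = 28.
3. `except Exception` is not reached.
Result: 28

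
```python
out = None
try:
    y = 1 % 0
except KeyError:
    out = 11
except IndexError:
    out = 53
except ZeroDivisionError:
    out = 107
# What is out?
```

Step-by-step execution trace:
1. `y = 1 % 0` raises ZeroDivisionError.
2. `except KeyError` does not match ZeroDivisionError; skipped.
3. `except IndexError` does not match ZeroDivisionError; skipped.
4. `except ZeroDivisionError` matches → out = 107.
Result: 107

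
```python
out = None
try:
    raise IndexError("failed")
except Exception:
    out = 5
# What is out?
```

Step-by-step execution trace:
1. `raise IndexError(...)` raises IndexError.
2. `except Exception` matches (IndexError is a subclass of Exception) → out = 5.
Result: 5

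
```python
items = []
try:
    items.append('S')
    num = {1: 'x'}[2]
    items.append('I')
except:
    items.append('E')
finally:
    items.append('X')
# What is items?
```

Step-by-step execution trace:
1. try: `items.append('S')` → items = ['S'].
2. `num = {1: 'x'}[2]` raises KeyError; `items.append('I')` is not reached.
3. bare `except` matches → `items.append('E')` → items = ['S', 'E'].
4. finally always runs: `items.append('X')` → items = ['S', 'E', 'X'].
Result: ['S', 'E', 'X']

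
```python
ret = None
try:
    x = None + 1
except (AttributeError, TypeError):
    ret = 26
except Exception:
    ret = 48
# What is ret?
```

Step-by-step execution trace:
1. `x = None + 1` raises TypeError.
2. `except (AttributeError, TypeError)` matches (TypeError is in the tuple) → ret = 26.
3. `except Exception` is not reached.
Result: 26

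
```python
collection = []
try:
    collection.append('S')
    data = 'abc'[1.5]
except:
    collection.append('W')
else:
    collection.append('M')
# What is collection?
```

Step-by-step execution trace:
1. try: `collection.append('S')` → collection = ['S'].
2. `data = 'abc'[1.5]` raises TypeError.
3. bare `except` matches → `collection.append('W')` → collection = ['S', 'W'].
4. `else` is skipped (an exception was raised).
Result: ['S', 'W']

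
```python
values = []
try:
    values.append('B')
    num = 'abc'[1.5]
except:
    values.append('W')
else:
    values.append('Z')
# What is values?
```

Step-by-step execution trace:
1. try: `values.append('B')` → values = ['B'].
2. `num = 'abc'[1.5]` raises TypeError.
3. bare `except` matches → `values.append('W')` → values = ['B', 'W'].
4. `else` is skipped (an exception was raised).
Result: ['B', 'W']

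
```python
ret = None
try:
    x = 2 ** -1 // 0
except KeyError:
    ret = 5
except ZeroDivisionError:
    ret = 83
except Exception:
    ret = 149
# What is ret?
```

Step-by-step execution trace:
1. `x = 2 ** -1 // 0` raises ZeroDivisionError.
2. `except KeyError` does not match ZeroDivisionError; skipped.
3. `except ZeroDivisionError` matches → ret = 83.
4. Remaining except clauses are skipped.
Result: 83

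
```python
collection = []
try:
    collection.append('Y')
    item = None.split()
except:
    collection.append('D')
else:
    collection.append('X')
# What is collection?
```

Step-by-step execution trace:
1. try: `collection.append('Y')` → collection = ['Y'].
2. `item = None.split()` raises AttributeError.
3. bare `except` matches → `collection.append('D')` → collection = ['Y', 'D'].
4. `else` is skipped (an exception was raised).
Result: ['Y', 'D']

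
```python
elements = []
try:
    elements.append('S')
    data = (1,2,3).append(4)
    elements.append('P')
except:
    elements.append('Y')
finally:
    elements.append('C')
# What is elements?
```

Step-by-step execution trace:
1. try: `elements.append('S')` → elements = ['S'].
2. `data = (1,2,3).append(4)` raises AttributeError; `elements.append('P')` is not reached.
3. bare `except` matches → `elements.append('Y')` → elements = ['S', 'Y'].
4. finally always runs: `elements.append('C')` → elements = ['S', 'Y', 'C'].
Result: ['S', 'Y', 'C']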